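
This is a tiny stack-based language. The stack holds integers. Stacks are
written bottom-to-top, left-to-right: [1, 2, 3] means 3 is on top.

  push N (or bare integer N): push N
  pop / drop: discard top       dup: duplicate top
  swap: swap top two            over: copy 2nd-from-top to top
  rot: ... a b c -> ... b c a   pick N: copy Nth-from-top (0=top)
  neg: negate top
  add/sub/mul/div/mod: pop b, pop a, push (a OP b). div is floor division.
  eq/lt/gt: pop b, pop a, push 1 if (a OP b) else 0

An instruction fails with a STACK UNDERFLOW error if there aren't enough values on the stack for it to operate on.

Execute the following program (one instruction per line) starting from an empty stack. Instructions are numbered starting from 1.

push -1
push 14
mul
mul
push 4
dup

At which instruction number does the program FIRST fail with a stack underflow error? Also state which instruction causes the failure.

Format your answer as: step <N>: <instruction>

Answer: step 4: mul

Derivation:
Step 1 ('push -1'): stack = [-1], depth = 1
Step 2 ('push 14'): stack = [-1, 14], depth = 2
Step 3 ('mul'): stack = [-14], depth = 1
Step 4 ('mul'): needs 2 value(s) but depth is 1 — STACK UNDERFLOW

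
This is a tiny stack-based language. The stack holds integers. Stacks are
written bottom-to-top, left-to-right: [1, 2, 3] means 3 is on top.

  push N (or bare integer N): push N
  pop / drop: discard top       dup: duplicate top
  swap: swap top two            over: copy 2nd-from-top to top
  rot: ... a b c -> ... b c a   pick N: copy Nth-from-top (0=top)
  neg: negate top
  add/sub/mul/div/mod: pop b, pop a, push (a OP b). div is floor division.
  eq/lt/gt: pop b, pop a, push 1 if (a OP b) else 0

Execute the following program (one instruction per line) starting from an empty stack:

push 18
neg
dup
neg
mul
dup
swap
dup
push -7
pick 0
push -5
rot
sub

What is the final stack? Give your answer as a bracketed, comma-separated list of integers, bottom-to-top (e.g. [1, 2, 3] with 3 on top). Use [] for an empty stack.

Answer: [-324, -324, -324, -7, 2]

Derivation:
After 'push 18': [18]
After 'neg': [-18]
After 'dup': [-18, -18]
After 'neg': [-18, 18]
After 'mul': [-324]
After 'dup': [-324, -324]
After 'swap': [-324, -324]
After 'dup': [-324, -324, -324]
After 'push -7': [-324, -324, -324, -7]
After 'pick 0': [-324, -324, -324, -7, -7]
After 'push -5': [-324, -324, -324, -7, -7, -5]
After 'rot': [-324, -324, -324, -7, -5, -7]
After 'sub': [-324, -324, -324, -7, 2]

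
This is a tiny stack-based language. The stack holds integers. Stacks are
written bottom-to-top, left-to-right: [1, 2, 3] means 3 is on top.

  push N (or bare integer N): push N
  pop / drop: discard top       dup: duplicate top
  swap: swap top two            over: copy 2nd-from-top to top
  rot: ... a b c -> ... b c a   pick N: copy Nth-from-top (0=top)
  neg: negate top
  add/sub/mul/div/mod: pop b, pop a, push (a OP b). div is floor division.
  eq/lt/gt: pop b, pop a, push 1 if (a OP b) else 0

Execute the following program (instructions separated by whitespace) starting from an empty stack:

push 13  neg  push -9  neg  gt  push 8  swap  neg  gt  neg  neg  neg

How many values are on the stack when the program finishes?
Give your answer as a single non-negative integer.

After 'push 13': stack = [13] (depth 1)
After 'neg': stack = [-13] (depth 1)
After 'push -9': stack = [-13, -9] (depth 2)
After 'neg': stack = [-13, 9] (depth 2)
After 'gt': stack = [0] (depth 1)
After 'push 8': stack = [0, 8] (depth 2)
After 'swap': stack = [8, 0] (depth 2)
After 'neg': stack = [8, 0] (depth 2)
After 'gt': stack = [1] (depth 1)
After 'neg': stack = [-1] (depth 1)
After 'neg': stack = [1] (depth 1)
After 'neg': stack = [-1] (depth 1)

Answer: 1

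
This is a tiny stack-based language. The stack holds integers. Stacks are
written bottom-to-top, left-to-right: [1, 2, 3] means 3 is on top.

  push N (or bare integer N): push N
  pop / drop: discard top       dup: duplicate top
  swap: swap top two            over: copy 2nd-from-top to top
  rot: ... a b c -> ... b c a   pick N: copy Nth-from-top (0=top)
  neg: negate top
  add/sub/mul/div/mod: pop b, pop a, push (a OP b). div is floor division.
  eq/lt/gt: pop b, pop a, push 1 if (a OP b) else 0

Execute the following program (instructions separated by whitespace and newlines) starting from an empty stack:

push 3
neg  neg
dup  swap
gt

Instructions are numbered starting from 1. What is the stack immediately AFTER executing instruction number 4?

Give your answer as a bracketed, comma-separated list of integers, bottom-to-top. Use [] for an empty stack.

Answer: [3, 3]

Derivation:
Step 1 ('push 3'): [3]
Step 2 ('neg'): [-3]
Step 3 ('neg'): [3]
Step 4 ('dup'): [3, 3]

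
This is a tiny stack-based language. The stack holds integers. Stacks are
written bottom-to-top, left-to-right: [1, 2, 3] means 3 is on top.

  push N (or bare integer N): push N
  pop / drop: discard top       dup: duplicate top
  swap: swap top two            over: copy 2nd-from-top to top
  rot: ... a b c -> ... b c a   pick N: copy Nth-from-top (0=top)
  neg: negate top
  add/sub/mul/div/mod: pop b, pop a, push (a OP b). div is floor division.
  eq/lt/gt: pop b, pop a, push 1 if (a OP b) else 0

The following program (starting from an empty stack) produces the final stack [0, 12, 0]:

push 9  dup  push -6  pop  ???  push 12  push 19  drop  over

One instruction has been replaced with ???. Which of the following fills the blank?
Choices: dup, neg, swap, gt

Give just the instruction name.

Stack before ???: [9, 9]
Stack after ???:  [0]
Checking each choice:
  dup: produces [9, 9, 9, 12, 9]
  neg: produces [9, -9, 12, -9]
  swap: produces [9, 9, 12, 9]
  gt: MATCH


Answer: gt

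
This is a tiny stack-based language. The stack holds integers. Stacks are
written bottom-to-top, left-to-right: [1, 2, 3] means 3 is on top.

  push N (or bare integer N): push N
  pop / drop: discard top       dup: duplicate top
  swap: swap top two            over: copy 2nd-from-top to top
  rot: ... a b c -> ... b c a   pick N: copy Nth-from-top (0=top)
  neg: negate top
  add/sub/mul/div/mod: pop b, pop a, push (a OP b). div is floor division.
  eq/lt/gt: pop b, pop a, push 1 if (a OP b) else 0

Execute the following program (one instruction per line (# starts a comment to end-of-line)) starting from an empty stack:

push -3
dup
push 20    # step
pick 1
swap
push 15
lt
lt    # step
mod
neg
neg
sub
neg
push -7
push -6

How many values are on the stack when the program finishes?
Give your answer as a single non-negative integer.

After 'push -3': stack = [-3] (depth 1)
After 'dup': stack = [-3, -3] (depth 2)
After 'push 20': stack = [-3, -3, 20] (depth 3)
After 'pick 1': stack = [-3, -3, 20, -3] (depth 4)
After 'swap': stack = [-3, -3, -3, 20] (depth 4)
After 'push 15': stack = [-3, -3, -3, 20, 15] (depth 5)
After 'lt': stack = [-3, -3, -3, 0] (depth 4)
After 'lt': stack = [-3, -3, 1] (depth 3)
After 'mod': stack = [-3, 0] (depth 2)
After 'neg': stack = [-3, 0] (depth 2)
After 'neg': stack = [-3, 0] (depth 2)
After 'sub': stack = [-3] (depth 1)
After 'neg': stack = [3] (depth 1)
After 'push -7': stack = [3, -7] (depth 2)
After 'push -6': stack = [3, -7, -6] (depth 3)

Answer: 3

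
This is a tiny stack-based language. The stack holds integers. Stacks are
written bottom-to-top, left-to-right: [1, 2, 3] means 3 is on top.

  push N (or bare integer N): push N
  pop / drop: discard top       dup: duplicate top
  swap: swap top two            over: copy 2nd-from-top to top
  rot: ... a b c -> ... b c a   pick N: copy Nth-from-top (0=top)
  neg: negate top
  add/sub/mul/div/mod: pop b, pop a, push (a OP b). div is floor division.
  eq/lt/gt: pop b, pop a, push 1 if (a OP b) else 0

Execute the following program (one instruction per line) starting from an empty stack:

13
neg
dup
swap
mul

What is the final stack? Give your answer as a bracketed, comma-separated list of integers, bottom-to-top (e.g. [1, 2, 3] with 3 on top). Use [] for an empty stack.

Answer: [169]

Derivation:
After 'push 13': [13]
After 'neg': [-13]
After 'dup': [-13, -13]
After 'swap': [-13, -13]
After 'mul': [169]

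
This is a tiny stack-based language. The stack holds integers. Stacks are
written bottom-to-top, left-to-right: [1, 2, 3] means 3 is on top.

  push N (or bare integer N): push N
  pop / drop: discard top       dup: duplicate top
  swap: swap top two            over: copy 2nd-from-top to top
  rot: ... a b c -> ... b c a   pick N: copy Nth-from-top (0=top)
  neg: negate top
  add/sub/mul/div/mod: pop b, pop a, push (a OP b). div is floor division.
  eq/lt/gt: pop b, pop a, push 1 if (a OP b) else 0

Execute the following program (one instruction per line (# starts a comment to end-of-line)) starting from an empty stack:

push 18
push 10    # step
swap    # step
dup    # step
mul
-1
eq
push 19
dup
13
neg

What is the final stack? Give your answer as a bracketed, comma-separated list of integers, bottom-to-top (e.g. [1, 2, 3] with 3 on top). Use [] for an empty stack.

After 'push 18': [18]
After 'push 10': [18, 10]
After 'swap': [10, 18]
After 'dup': [10, 18, 18]
After 'mul': [10, 324]
After 'push -1': [10, 324, -1]
After 'eq': [10, 0]
After 'push 19': [10, 0, 19]
After 'dup': [10, 0, 19, 19]
After 'push 13': [10, 0, 19, 19, 13]
After 'neg': [10, 0, 19, 19, -13]

Answer: [10, 0, 19, 19, -13]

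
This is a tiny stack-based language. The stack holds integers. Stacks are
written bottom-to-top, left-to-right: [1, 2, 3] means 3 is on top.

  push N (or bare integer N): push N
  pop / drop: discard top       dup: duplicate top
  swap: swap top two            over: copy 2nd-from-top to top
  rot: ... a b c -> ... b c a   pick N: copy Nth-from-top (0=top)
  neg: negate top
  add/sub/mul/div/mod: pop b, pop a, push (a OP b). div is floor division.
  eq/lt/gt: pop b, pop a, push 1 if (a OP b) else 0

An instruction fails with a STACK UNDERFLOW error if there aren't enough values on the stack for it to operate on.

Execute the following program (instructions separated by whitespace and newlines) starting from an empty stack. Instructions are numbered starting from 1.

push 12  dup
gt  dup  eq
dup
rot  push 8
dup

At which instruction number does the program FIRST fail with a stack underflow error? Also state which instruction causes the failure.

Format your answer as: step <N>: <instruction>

Step 1 ('push 12'): stack = [12], depth = 1
Step 2 ('dup'): stack = [12, 12], depth = 2
Step 3 ('gt'): stack = [0], depth = 1
Step 4 ('dup'): stack = [0, 0], depth = 2
Step 5 ('eq'): stack = [1], depth = 1
Step 6 ('dup'): stack = [1, 1], depth = 2
Step 7 ('rot'): needs 3 value(s) but depth is 2 — STACK UNDERFLOW

Answer: step 7: rot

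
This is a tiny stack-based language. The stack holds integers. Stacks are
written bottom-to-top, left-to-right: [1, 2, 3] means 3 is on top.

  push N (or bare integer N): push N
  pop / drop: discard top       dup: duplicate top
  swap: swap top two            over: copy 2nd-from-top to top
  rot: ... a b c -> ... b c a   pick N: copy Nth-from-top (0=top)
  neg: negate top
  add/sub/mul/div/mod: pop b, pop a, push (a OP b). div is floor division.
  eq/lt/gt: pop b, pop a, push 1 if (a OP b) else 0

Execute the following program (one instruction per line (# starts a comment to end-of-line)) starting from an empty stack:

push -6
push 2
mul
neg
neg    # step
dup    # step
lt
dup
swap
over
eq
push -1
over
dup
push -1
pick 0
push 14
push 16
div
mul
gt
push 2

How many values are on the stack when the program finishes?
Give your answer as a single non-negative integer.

Answer: 7

Derivation:
After 'push -6': stack = [-6] (depth 1)
After 'push 2': stack = [-6, 2] (depth 2)
After 'mul': stack = [-12] (depth 1)
After 'neg': stack = [12] (depth 1)
After 'neg': stack = [-12] (depth 1)
After 'dup': stack = [-12, -12] (depth 2)
After 'lt': stack = [0] (depth 1)
After 'dup': stack = [0, 0] (depth 2)
After 'swap': stack = [0, 0] (depth 2)
After 'over': stack = [0, 0, 0] (depth 3)
  ...
After 'over': stack = [0, 1, -1, 1] (depth 4)
After 'dup': stack = [0, 1, -1, 1, 1] (depth 5)
After 'push -1': stack = [0, 1, -1, 1, 1, -1] (depth 6)
After 'pick 0': stack = [0, 1, -1, 1, 1, -1, -1] (depth 7)
After 'push 14': stack = [0, 1, -1, 1, 1, -1, -1, 14] (depth 8)
After 'push 16': stack = [0, 1, -1, 1, 1, -1, -1, 14, 16] (depth 9)
After 'div': stack = [0, 1, -1, 1, 1, -1, -1, 0] (depth 8)
After 'mul': stack = [0, 1, -1, 1, 1, -1, 0] (depth 7)
After 'gt': stack = [0, 1, -1, 1, 1, 0] (depth 6)
After 'push 2': stack = [0, 1, -1, 1, 1, 0, 2] (depth 7)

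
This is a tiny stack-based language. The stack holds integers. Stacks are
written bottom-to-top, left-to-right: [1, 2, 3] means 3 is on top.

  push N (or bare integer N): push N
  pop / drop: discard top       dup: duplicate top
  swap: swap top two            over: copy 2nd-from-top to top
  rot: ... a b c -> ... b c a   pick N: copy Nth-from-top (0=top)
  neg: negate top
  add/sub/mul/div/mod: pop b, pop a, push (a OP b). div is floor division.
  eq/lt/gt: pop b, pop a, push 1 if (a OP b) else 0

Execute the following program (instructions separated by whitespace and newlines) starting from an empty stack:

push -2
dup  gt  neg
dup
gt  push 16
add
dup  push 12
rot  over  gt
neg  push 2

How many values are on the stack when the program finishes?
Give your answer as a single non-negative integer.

After 'push -2': stack = [-2] (depth 1)
After 'dup': stack = [-2, -2] (depth 2)
After 'gt': stack = [0] (depth 1)
After 'neg': stack = [0] (depth 1)
After 'dup': stack = [0, 0] (depth 2)
After 'gt': stack = [0] (depth 1)
After 'push 16': stack = [0, 16] (depth 2)
After 'add': stack = [16] (depth 1)
After 'dup': stack = [16, 16] (depth 2)
After 'push 12': stack = [16, 16, 12] (depth 3)
After 'rot': stack = [16, 12, 16] (depth 3)
After 'over': stack = [16, 12, 16, 12] (depth 4)
After 'gt': stack = [16, 12, 1] (depth 3)
After 'neg': stack = [16, 12, -1] (depth 3)
After 'push 2': stack = [16, 12, -1, 2] (depth 4)

Answer: 4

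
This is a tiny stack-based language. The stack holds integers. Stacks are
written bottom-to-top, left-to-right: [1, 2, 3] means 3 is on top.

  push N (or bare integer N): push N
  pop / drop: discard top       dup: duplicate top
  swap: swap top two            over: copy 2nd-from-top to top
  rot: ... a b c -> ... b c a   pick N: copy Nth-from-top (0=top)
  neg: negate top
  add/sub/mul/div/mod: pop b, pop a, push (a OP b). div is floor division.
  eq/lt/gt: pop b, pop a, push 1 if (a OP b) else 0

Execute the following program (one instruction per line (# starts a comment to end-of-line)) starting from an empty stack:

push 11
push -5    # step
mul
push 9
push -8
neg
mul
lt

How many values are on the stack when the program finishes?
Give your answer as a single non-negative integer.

After 'push 11': stack = [11] (depth 1)
After 'push -5': stack = [11, -5] (depth 2)
After 'mul': stack = [-55] (depth 1)
After 'push 9': stack = [-55, 9] (depth 2)
After 'push -8': stack = [-55, 9, -8] (depth 3)
After 'neg': stack = [-55, 9, 8] (depth 3)
After 'mul': stack = [-55, 72] (depth 2)
After 'lt': stack = [1] (depth 1)

Answer: 1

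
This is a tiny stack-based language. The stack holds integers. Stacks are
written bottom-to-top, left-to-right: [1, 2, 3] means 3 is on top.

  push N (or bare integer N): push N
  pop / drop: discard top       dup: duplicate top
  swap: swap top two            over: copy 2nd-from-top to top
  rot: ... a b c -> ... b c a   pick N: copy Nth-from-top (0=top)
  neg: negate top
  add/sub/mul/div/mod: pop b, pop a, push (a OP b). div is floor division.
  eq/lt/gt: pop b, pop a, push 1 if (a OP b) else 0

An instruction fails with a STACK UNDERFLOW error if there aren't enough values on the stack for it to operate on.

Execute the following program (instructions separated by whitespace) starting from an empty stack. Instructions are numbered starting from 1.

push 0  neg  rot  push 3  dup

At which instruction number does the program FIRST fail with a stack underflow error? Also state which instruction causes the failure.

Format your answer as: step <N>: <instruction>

Answer: step 3: rot

Derivation:
Step 1 ('push 0'): stack = [0], depth = 1
Step 2 ('neg'): stack = [0], depth = 1
Step 3 ('rot'): needs 3 value(s) but depth is 1 — STACK UNDERFLOW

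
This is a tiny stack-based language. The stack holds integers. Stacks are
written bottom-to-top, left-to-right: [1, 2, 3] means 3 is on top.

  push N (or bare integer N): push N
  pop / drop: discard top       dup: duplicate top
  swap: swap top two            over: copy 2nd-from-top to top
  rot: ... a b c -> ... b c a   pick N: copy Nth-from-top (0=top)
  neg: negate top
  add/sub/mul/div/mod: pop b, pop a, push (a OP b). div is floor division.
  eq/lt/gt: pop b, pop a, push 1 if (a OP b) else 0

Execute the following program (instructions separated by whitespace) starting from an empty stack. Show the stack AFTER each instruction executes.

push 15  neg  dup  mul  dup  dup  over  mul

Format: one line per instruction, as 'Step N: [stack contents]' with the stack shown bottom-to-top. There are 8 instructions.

Step 1: [15]
Step 2: [-15]
Step 3: [-15, -15]
Step 4: [225]
Step 5: [225, 225]
Step 6: [225, 225, 225]
Step 7: [225, 225, 225, 225]
Step 8: [225, 225, 50625]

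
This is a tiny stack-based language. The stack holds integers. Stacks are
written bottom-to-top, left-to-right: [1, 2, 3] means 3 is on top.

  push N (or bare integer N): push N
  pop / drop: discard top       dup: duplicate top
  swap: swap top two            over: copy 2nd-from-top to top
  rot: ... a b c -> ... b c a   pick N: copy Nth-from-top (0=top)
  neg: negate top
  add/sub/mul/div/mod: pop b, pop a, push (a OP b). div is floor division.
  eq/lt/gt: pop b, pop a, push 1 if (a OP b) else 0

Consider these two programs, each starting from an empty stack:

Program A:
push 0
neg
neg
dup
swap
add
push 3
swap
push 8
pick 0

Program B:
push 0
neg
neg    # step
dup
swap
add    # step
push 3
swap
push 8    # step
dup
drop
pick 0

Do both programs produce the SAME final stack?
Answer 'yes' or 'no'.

Answer: yes

Derivation:
Program A trace:
  After 'push 0': [0]
  After 'neg': [0]
  After 'neg': [0]
  After 'dup': [0, 0]
  After 'swap': [0, 0]
  After 'add': [0]
  After 'push 3': [0, 3]
  After 'swap': [3, 0]
  After 'push 8': [3, 0, 8]
  After 'pick 0': [3, 0, 8, 8]
Program A final stack: [3, 0, 8, 8]

Program B trace:
  After 'push 0': [0]
  After 'neg': [0]
  After 'neg': [0]
  After 'dup': [0, 0]
  After 'swap': [0, 0]
  After 'add': [0]
  After 'push 3': [0, 3]
  After 'swap': [3, 0]
  After 'push 8': [3, 0, 8]
  After 'dup': [3, 0, 8, 8]
  After 'drop': [3, 0, 8]
  After 'pick 0': [3, 0, 8, 8]
Program B final stack: [3, 0, 8, 8]
Same: yes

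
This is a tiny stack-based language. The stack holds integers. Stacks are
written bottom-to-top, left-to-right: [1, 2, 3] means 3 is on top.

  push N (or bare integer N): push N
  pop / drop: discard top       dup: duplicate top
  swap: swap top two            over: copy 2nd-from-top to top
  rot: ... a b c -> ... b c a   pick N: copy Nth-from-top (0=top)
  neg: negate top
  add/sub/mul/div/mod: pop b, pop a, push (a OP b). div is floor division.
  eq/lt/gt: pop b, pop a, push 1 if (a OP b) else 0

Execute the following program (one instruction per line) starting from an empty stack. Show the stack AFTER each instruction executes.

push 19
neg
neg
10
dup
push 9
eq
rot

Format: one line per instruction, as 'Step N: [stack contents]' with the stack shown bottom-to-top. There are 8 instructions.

Step 1: [19]
Step 2: [-19]
Step 3: [19]
Step 4: [19, 10]
Step 5: [19, 10, 10]
Step 6: [19, 10, 10, 9]
Step 7: [19, 10, 0]
Step 8: [10, 0, 19]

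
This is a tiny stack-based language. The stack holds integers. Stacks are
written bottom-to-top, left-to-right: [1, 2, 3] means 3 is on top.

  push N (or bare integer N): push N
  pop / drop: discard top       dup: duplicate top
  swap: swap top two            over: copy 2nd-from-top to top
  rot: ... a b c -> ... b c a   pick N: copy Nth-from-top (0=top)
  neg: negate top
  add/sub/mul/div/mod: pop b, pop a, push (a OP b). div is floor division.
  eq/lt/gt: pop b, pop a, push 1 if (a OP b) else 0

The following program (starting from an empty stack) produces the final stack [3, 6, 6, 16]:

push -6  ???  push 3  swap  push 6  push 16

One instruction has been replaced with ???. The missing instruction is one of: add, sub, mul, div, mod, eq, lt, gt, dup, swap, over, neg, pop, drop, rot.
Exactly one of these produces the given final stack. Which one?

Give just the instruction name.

Answer: neg

Derivation:
Stack before ???: [-6]
Stack after ???:  [6]
The instruction that transforms [-6] -> [6] is: neg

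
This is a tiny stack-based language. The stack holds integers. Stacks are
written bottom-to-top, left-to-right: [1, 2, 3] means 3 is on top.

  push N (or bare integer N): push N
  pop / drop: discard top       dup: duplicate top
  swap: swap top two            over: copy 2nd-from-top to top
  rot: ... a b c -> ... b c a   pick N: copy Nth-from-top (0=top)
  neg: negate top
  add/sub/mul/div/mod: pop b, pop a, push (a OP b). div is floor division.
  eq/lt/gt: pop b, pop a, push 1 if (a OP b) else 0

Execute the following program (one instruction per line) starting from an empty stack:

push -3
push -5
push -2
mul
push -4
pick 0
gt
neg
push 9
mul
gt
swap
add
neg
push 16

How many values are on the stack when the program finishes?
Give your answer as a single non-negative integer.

After 'push -3': stack = [-3] (depth 1)
After 'push -5': stack = [-3, -5] (depth 2)
After 'push -2': stack = [-3, -5, -2] (depth 3)
After 'mul': stack = [-3, 10] (depth 2)
After 'push -4': stack = [-3, 10, -4] (depth 3)
After 'pick 0': stack = [-3, 10, -4, -4] (depth 4)
After 'gt': stack = [-3, 10, 0] (depth 3)
After 'neg': stack = [-3, 10, 0] (depth 3)
After 'push 9': stack = [-3, 10, 0, 9] (depth 4)
After 'mul': stack = [-3, 10, 0] (depth 3)
After 'gt': stack = [-3, 1] (depth 2)
After 'swap': stack = [1, -3] (depth 2)
After 'add': stack = [-2] (depth 1)
After 'neg': stack = [2] (depth 1)
After 'push 16': stack = [2, 16] (depth 2)

Answer: 2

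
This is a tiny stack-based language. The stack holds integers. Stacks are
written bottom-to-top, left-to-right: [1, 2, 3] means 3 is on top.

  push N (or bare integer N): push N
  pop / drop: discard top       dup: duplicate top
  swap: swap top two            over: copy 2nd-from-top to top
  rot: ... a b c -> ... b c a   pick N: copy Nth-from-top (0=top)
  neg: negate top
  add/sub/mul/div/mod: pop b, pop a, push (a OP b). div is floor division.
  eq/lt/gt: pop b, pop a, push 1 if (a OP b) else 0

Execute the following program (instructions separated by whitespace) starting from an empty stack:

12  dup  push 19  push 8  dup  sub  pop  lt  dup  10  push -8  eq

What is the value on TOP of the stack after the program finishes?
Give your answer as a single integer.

After 'push 12': [12]
After 'dup': [12, 12]
After 'push 19': [12, 12, 19]
After 'push 8': [12, 12, 19, 8]
After 'dup': [12, 12, 19, 8, 8]
After 'sub': [12, 12, 19, 0]
After 'pop': [12, 12, 19]
After 'lt': [12, 1]
After 'dup': [12, 1, 1]
After 'push 10': [12, 1, 1, 10]
After 'push -8': [12, 1, 1, 10, -8]
After 'eq': [12, 1, 1, 0]

Answer: 0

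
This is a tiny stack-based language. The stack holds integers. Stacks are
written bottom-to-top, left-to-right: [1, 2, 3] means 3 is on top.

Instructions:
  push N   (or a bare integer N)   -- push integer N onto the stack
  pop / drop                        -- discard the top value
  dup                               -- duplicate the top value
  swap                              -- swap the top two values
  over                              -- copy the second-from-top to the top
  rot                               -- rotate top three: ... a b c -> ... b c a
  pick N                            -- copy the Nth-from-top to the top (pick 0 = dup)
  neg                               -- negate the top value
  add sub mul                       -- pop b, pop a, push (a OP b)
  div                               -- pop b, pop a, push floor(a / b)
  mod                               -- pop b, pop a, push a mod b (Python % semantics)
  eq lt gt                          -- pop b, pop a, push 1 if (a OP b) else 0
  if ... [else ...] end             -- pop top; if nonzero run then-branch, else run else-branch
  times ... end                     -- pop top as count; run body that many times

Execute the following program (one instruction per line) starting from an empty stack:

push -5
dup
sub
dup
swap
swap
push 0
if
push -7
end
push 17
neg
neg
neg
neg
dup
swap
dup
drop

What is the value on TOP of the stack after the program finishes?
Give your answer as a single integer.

After 'push -5': [-5]
After 'dup': [-5, -5]
After 'sub': [0]
After 'dup': [0, 0]
After 'swap': [0, 0]
After 'swap': [0, 0]
After 'push 0': [0, 0, 0]
After 'if': [0, 0]
After 'push 17': [0, 0, 17]
After 'neg': [0, 0, -17]
After 'neg': [0, 0, 17]
After 'neg': [0, 0, -17]
After 'neg': [0, 0, 17]
After 'dup': [0, 0, 17, 17]
After 'swap': [0, 0, 17, 17]
After 'dup': [0, 0, 17, 17, 17]
After 'drop': [0, 0, 17, 17]

Answer: 17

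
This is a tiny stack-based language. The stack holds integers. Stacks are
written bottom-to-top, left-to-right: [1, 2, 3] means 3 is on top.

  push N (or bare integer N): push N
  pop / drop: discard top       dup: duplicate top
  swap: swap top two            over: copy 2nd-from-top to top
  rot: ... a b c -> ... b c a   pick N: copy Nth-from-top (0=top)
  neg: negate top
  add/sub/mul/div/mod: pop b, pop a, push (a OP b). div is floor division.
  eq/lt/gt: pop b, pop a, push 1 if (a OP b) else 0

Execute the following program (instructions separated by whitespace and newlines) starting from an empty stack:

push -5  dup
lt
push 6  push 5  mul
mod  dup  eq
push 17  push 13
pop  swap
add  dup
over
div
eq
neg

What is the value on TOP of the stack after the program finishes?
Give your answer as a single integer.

Answer: 0

Derivation:
After 'push -5': [-5]
After 'dup': [-5, -5]
After 'lt': [0]
After 'push 6': [0, 6]
After 'push 5': [0, 6, 5]
After 'mul': [0, 30]
After 'mod': [0]
After 'dup': [0, 0]
After 'eq': [1]
After 'push 17': [1, 17]
After 'push 13': [1, 17, 13]
After 'pop': [1, 17]
After 'swap': [17, 1]
After 'add': [18]
After 'dup': [18, 18]
After 'over': [18, 18, 18]
After 'div': [18, 1]
After 'eq': [0]
After 'neg': [0]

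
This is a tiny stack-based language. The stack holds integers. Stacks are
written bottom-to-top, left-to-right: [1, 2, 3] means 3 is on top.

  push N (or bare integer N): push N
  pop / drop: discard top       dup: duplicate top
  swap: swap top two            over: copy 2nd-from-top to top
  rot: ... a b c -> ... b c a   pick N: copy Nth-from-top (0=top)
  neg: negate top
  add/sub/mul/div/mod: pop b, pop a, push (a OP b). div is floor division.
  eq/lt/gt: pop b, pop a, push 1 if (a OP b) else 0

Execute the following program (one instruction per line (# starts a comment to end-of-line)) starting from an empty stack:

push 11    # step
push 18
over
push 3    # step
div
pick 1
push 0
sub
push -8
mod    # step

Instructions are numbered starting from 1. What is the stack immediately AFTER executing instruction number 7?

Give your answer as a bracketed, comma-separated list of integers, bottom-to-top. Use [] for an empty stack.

Answer: [11, 18, 3, 18, 0]

Derivation:
Step 1 ('push 11'): [11]
Step 2 ('push 18'): [11, 18]
Step 3 ('over'): [11, 18, 11]
Step 4 ('push 3'): [11, 18, 11, 3]
Step 5 ('div'): [11, 18, 3]
Step 6 ('pick 1'): [11, 18, 3, 18]
Step 7 ('push 0'): [11, 18, 3, 18, 0]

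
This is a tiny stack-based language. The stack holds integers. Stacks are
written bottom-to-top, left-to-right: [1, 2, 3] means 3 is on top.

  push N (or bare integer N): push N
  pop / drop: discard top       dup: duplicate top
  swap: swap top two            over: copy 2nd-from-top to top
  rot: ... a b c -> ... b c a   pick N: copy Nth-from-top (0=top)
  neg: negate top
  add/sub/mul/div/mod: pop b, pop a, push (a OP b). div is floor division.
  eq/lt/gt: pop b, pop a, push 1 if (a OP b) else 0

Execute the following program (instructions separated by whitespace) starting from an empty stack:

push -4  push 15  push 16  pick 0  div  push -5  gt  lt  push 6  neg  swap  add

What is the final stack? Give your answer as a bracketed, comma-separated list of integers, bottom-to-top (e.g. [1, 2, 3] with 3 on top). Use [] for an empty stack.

Answer: [-4, -6]

Derivation:
After 'push -4': [-4]
After 'push 15': [-4, 15]
After 'push 16': [-4, 15, 16]
After 'pick 0': [-4, 15, 16, 16]
After 'div': [-4, 15, 1]
After 'push -5': [-4, 15, 1, -5]
After 'gt': [-4, 15, 1]
After 'lt': [-4, 0]
After 'push 6': [-4, 0, 6]
After 'neg': [-4, 0, -6]
After 'swap': [-4, -6, 0]
After 'add': [-4, -6]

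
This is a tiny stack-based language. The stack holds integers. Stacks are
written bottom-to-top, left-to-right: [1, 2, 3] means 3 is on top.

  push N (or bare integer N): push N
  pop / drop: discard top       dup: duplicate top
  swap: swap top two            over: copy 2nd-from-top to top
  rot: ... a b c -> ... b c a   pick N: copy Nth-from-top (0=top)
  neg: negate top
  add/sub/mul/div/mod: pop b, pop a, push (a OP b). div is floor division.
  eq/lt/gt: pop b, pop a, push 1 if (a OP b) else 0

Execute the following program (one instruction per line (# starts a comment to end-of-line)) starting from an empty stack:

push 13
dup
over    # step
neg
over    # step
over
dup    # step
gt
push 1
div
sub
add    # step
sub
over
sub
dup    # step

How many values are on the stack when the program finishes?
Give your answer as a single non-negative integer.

After 'push 13': stack = [13] (depth 1)
After 'dup': stack = [13, 13] (depth 2)
After 'over': stack = [13, 13, 13] (depth 3)
After 'neg': stack = [13, 13, -13] (depth 3)
After 'over': stack = [13, 13, -13, 13] (depth 4)
After 'over': stack = [13, 13, -13, 13, -13] (depth 5)
After 'dup': stack = [13, 13, -13, 13, -13, -13] (depth 6)
After 'gt': stack = [13, 13, -13, 13, 0] (depth 5)
After 'push 1': stack = [13, 13, -13, 13, 0, 1] (depth 6)
After 'div': stack = [13, 13, -13, 13, 0] (depth 5)
After 'sub': stack = [13, 13, -13, 13] (depth 4)
After 'add': stack = [13, 13, 0] (depth 3)
After 'sub': stack = [13, 13] (depth 2)
After 'over': stack = [13, 13, 13] (depth 3)
After 'sub': stack = [13, 0] (depth 2)
After 'dup': stack = [13, 0, 0] (depth 3)

Answer: 3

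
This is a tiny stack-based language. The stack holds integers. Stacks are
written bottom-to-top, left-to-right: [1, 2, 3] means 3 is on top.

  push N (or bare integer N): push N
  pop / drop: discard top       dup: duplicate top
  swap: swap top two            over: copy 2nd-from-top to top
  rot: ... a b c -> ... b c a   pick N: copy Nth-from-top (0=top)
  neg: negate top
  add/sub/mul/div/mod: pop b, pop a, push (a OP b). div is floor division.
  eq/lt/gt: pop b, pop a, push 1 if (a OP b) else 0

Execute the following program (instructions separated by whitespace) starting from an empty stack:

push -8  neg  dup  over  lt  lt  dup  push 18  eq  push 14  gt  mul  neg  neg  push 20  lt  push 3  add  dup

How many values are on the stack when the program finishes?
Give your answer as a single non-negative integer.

Answer: 2

Derivation:
After 'push -8': stack = [-8] (depth 1)
After 'neg': stack = [8] (depth 1)
After 'dup': stack = [8, 8] (depth 2)
After 'over': stack = [8, 8, 8] (depth 3)
After 'lt': stack = [8, 0] (depth 2)
After 'lt': stack = [0] (depth 1)
After 'dup': stack = [0, 0] (depth 2)
After 'push 18': stack = [0, 0, 18] (depth 3)
After 'eq': stack = [0, 0] (depth 2)
After 'push 14': stack = [0, 0, 14] (depth 3)
After 'gt': stack = [0, 0] (depth 2)
After 'mul': stack = [0] (depth 1)
After 'neg': stack = [0] (depth 1)
After 'neg': stack = [0] (depth 1)
After 'push 20': stack = [0, 20] (depth 2)
After 'lt': stack = [1] (depth 1)
After 'push 3': stack = [1, 3] (depth 2)
After 'add': stack = [4] (depth 1)
After 'dup': stack = [4, 4] (depth 2)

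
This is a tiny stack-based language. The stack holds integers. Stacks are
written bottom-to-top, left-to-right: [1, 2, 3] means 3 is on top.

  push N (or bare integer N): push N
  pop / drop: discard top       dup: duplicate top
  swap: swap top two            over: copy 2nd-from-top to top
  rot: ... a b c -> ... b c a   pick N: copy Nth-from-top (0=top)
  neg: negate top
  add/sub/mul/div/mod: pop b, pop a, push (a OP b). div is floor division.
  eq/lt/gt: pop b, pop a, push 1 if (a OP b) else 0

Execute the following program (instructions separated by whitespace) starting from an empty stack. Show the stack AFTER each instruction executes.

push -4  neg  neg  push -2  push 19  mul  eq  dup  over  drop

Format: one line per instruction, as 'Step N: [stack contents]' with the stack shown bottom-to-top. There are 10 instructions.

Step 1: [-4]
Step 2: [4]
Step 3: [-4]
Step 4: [-4, -2]
Step 5: [-4, -2, 19]
Step 6: [-4, -38]
Step 7: [0]
Step 8: [0, 0]
Step 9: [0, 0, 0]
Step 10: [0, 0]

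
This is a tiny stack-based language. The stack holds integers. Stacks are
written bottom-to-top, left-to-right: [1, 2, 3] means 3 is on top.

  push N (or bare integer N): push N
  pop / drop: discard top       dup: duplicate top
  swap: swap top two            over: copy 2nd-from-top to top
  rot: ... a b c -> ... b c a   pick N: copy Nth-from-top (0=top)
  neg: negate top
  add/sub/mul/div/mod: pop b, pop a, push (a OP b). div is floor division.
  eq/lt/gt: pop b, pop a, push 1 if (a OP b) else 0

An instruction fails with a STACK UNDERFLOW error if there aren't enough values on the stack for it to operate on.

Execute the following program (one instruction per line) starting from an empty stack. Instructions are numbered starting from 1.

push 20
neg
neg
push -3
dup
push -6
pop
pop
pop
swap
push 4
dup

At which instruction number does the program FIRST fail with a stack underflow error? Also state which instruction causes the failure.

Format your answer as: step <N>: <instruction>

Step 1 ('push 20'): stack = [20], depth = 1
Step 2 ('neg'): stack = [-20], depth = 1
Step 3 ('neg'): stack = [20], depth = 1
Step 4 ('push -3'): stack = [20, -3], depth = 2
Step 5 ('dup'): stack = [20, -3, -3], depth = 3
Step 6 ('push -6'): stack = [20, -3, -3, -6], depth = 4
Step 7 ('pop'): stack = [20, -3, -3], depth = 3
Step 8 ('pop'): stack = [20, -3], depth = 2
Step 9 ('pop'): stack = [20], depth = 1
Step 10 ('swap'): needs 2 value(s) but depth is 1 — STACK UNDERFLOW

Answer: step 10: swap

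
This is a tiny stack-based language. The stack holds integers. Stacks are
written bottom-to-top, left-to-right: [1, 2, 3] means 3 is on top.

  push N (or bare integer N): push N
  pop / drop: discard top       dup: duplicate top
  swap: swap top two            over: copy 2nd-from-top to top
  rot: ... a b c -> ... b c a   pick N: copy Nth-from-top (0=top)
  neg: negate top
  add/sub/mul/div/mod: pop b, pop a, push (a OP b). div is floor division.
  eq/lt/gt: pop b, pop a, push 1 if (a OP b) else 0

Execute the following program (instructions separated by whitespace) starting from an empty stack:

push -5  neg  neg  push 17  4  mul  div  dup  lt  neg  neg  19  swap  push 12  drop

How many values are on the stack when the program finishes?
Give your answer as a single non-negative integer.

After 'push -5': stack = [-5] (depth 1)
After 'neg': stack = [5] (depth 1)
After 'neg': stack = [-5] (depth 1)
After 'push 17': stack = [-5, 17] (depth 2)
After 'push 4': stack = [-5, 17, 4] (depth 3)
After 'mul': stack = [-5, 68] (depth 2)
After 'div': stack = [-1] (depth 1)
After 'dup': stack = [-1, -1] (depth 2)
After 'lt': stack = [0] (depth 1)
After 'neg': stack = [0] (depth 1)
After 'neg': stack = [0] (depth 1)
After 'push 19': stack = [0, 19] (depth 2)
After 'swap': stack = [19, 0] (depth 2)
After 'push 12': stack = [19, 0, 12] (depth 3)
After 'drop': stack = [19, 0] (depth 2)

Answer: 2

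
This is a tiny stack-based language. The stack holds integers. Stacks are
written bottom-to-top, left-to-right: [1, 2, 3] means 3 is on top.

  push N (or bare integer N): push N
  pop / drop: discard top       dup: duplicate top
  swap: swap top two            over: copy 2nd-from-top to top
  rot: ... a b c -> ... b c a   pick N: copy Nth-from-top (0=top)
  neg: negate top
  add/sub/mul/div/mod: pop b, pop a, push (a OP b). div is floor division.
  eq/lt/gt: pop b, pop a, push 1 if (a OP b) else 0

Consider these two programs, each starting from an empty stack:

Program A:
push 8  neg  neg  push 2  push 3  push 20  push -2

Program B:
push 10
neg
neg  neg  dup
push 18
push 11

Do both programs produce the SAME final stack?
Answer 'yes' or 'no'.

Answer: no

Derivation:
Program A trace:
  After 'push 8': [8]
  After 'neg': [-8]
  After 'neg': [8]
  After 'push 2': [8, 2]
  After 'push 3': [8, 2, 3]
  After 'push 20': [8, 2, 3, 20]
  After 'push -2': [8, 2, 3, 20, -2]
Program A final stack: [8, 2, 3, 20, -2]

Program B trace:
  After 'push 10': [10]
  After 'neg': [-10]
  After 'neg': [10]
  After 'neg': [-10]
  After 'dup': [-10, -10]
  After 'push 18': [-10, -10, 18]
  After 'push 11': [-10, -10, 18, 11]
Program B final stack: [-10, -10, 18, 11]
Same: no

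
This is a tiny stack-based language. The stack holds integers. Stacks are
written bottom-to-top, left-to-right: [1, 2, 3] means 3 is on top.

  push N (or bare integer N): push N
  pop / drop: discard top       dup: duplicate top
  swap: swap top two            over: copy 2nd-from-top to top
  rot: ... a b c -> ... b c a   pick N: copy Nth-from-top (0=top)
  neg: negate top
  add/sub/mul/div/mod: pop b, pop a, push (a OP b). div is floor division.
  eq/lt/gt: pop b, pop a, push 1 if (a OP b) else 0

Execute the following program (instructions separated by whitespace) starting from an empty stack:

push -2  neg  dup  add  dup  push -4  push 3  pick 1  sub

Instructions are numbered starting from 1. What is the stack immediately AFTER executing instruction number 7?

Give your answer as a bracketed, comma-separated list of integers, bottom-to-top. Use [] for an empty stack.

Answer: [4, 4, -4, 3]

Derivation:
Step 1 ('push -2'): [-2]
Step 2 ('neg'): [2]
Step 3 ('dup'): [2, 2]
Step 4 ('add'): [4]
Step 5 ('dup'): [4, 4]
Step 6 ('push -4'): [4, 4, -4]
Step 7 ('push 3'): [4, 4, -4, 3]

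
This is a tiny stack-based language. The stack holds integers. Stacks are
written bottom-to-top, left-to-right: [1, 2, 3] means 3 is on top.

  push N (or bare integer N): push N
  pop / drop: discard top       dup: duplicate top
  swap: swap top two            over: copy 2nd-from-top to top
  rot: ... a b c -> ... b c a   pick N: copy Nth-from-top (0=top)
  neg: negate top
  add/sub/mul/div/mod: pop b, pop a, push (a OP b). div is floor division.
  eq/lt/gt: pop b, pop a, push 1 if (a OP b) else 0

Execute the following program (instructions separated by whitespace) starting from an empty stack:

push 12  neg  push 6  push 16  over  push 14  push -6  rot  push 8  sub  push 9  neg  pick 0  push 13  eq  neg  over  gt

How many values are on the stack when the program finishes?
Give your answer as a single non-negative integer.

Answer: 8

Derivation:
After 'push 12': stack = [12] (depth 1)
After 'neg': stack = [-12] (depth 1)
After 'push 6': stack = [-12, 6] (depth 2)
After 'push 16': stack = [-12, 6, 16] (depth 3)
After 'over': stack = [-12, 6, 16, 6] (depth 4)
After 'push 14': stack = [-12, 6, 16, 6, 14] (depth 5)
After 'push -6': stack = [-12, 6, 16, 6, 14, -6] (depth 6)
After 'rot': stack = [-12, 6, 16, 14, -6, 6] (depth 6)
After 'push 8': stack = [-12, 6, 16, 14, -6, 6, 8] (depth 7)
After 'sub': stack = [-12, 6, 16, 14, -6, -2] (depth 6)
After 'push 9': stack = [-12, 6, 16, 14, -6, -2, 9] (depth 7)
After 'neg': stack = [-12, 6, 16, 14, -6, -2, -9] (depth 7)
After 'pick 0': stack = [-12, 6, 16, 14, -6, -2, -9, -9] (depth 8)
After 'push 13': stack = [-12, 6, 16, 14, -6, -2, -9, -9, 13] (depth 9)
After 'eq': stack = [-12, 6, 16, 14, -6, -2, -9, 0] (depth 8)
After 'neg': stack = [-12, 6, 16, 14, -6, -2, -9, 0] (depth 8)
After 'over': stack = [-12, 6, 16, 14, -6, -2, -9, 0, -9] (depth 9)
After 'gt': stack = [-12, 6, 16, 14, -6, -2, -9, 1] (depth 8)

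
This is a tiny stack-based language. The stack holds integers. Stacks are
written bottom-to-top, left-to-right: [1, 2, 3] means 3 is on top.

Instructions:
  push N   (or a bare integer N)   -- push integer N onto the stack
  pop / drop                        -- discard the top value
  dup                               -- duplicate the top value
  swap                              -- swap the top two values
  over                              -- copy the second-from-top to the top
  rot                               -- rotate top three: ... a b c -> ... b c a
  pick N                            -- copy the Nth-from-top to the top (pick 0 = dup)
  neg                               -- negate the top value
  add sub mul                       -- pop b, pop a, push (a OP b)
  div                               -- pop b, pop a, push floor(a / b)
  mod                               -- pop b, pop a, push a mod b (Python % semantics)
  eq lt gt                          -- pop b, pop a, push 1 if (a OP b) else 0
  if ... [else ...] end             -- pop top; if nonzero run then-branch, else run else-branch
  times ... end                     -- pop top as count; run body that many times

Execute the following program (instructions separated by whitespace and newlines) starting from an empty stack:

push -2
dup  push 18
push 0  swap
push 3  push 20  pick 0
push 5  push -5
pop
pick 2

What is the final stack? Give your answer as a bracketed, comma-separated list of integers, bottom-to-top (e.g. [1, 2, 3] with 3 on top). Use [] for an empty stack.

Answer: [-2, -2, 0, 18, 3, 20, 20, 5, 20]

Derivation:
After 'push -2': [-2]
After 'dup': [-2, -2]
After 'push 18': [-2, -2, 18]
After 'push 0': [-2, -2, 18, 0]
After 'swap': [-2, -2, 0, 18]
After 'push 3': [-2, -2, 0, 18, 3]
After 'push 20': [-2, -2, 0, 18, 3, 20]
After 'pick 0': [-2, -2, 0, 18, 3, 20, 20]
After 'push 5': [-2, -2, 0, 18, 3, 20, 20, 5]
After 'push -5': [-2, -2, 0, 18, 3, 20, 20, 5, -5]
After 'pop': [-2, -2, 0, 18, 3, 20, 20, 5]
After 'pick 2': [-2, -2, 0, 18, 3, 20, 20, 5, 20]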